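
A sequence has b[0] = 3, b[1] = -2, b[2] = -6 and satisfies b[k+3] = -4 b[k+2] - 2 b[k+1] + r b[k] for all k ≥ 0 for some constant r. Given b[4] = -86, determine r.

b[3] = 28 + 3r
b[4] = -100 - 14r
So -100 - 14r = -86, giving r = -1.

-1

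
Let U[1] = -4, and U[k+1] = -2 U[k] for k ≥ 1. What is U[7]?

-256

U[2] = -2*(-4) = 8
U[3] = -2*8 = -16
U[4] = -2*(-16) = 32
U[5] = -2*32 = -64
U[6] = -2*(-64) = 128
U[7] = -2*128 = -256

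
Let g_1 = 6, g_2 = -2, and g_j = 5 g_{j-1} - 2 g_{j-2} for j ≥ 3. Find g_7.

-10118

g_3 = 5*(-2) - 2*6 = -22
g_4 = 5*(-22) - 2*(-2) = -106
g_5 = 5*(-106) - 2*(-22) = -486
g_6 = 5*(-486) - 2*(-106) = -2218
g_7 = 5*(-2218) - 2*(-486) = -10118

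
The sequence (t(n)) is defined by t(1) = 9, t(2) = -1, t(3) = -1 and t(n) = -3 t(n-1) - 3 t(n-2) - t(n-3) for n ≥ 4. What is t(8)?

-79

t(4) = -3(-1) - 3(-1) - 9 = -3
t(5) = -3(-3) - 3(-1) - (-1) = 13
t(6) = -3(13) - 3(-3) - (-1) = -29
t(7) = -3(-29) - 3(13) - (-3) = 51
t(8) = -3(51) - 3(-29) - 13 = -79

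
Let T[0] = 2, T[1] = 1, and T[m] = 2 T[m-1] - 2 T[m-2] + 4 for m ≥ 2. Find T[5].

16

T[2] = 2(1) - 2(2) + 4 = 2
T[3] = 2(2) - 2(1) + 4 = 6
T[4] = 2(6) - 2(2) + 4 = 12
T[5] = 2(12) - 2(6) + 4 = 16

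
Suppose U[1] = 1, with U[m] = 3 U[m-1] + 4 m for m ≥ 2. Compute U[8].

U[2] = 3*1 + 8 = 11
U[3] = 3*11 + 12 = 45
U[4] = 3*45 + 16 = 151
U[5] = 3*151 + 20 = 473
U[6] = 3*473 + 24 = 1443
U[7] = 3*1443 + 28 = 4357
U[8] = 3*4357 + 32 = 13103

13103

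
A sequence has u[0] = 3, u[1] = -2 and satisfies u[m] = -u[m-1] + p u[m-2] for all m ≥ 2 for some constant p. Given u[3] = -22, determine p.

4

u[2] = 2 + 3p
u[3] = -2 - 5p
So -2 - 5p = -22, giving p = 4.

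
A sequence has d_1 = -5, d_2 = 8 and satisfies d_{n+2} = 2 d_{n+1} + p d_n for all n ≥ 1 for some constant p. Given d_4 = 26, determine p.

d_3 = 16 - 5p
d_4 = 32 - 2p
So 32 - 2p = 26, giving p = 3.

3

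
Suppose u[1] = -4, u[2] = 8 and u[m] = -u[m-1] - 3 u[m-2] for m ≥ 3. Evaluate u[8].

u[3] = -8 - 3·(-4) = 4
u[4] = -4 - 3·8 = -28
u[5] = -(-28) - 3·4 = 16
u[6] = -16 - 3·(-28) = 68
u[7] = -68 - 3·16 = -116
u[8] = -(-116) - 3·68 = -88

-88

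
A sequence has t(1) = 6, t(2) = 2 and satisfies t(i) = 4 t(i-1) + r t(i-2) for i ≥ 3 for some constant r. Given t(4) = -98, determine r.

t(3) = 8 + 6r
t(4) = 32 + 26r
So 32 + 26r = -98, giving r = -5.

-5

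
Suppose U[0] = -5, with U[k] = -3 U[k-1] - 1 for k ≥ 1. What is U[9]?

93494

U[1] = -3*(-5) - 1 = 14
U[2] = -3*14 - 1 = -43
U[3] = -3*(-43) - 1 = 128
U[4] = -3*128 - 1 = -385
U[5] = -3*(-385) - 1 = 1154
U[6] = -3*1154 - 1 = -3463
U[7] = -3*(-3463) - 1 = 10388
U[8] = -3*10388 - 1 = -31165
U[9] = -3*(-31165) - 1 = 93494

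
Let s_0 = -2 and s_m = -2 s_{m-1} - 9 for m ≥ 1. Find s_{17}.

-131075

The fixed point is -9/(1 + 2) = -3, so s_m + 3 = -2(s_{m-1} + 3).
Hence s_m = 1·(-2)^m - 3.
s_{17} = 1·(-2)^{17} - 3 = 1·-131072 - 3 = -131075.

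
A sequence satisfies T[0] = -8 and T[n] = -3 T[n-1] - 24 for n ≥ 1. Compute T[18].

The fixed point is -24/(1 + 3) = -6, so T[n] + 6 = -3(T[n-1] + 6).
Hence T[n] = -2·(-3)^n - 6.
T[18] = -2·(-3)^{18} - 6 = -2·387420489 - 6 = -774840984.

-774840984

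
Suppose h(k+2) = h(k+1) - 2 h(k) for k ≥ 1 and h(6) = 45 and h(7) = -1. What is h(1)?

7

Rearranging, h(k-2) = (h(k) - h(k-1)) / -2.
h(5) = (-1 - 45) / -2 = -46/-2 = 23
h(4) = (45 - 23) / -2 = 22/-2 = -11
h(3) = (23 - (-11)) / -2 = 34/-2 = -17
h(2) = (-11 - (-17)) / -2 = 6/-2 = -3
h(1) = (-17 - (-3)) / -2 = -14/-2 = 7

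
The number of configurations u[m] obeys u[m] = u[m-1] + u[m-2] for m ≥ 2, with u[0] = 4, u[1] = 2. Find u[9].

152

u[2] = 2 + 4 = 6
u[3] = 6 + 2 = 8
u[4] = 8 + 6 = 14
u[5] = 14 + 8 = 22
u[6] = 22 + 14 = 36
u[7] = 36 + 22 = 58
u[8] = 58 + 36 = 94
u[9] = 94 + 58 = 152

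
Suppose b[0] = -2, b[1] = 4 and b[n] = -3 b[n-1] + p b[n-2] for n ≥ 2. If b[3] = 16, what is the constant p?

-2

b[2] = -12 - 2p
b[3] = 36 + 10p
So 36 + 10p = 16, giving p = -2.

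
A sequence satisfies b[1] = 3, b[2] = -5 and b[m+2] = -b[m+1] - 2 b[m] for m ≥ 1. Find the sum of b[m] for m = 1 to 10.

b[3] = -(-5) - 2*3 = -1
b[4] = -(-1) - 2*(-5) = 11
b[5] = -11 - 2*(-1) = -9
b[6] = -(-9) - 2*11 = -13
b[7] = -(-13) - 2*(-9) = 31
b[8] = -31 - 2*(-13) = -5
b[9] = -(-5) - 2*31 = -57
b[10] = -(-57) - 2*(-5) = 67
Sum = 3 + (-5) + (-1) + 11 + (-9) + (-13) + 31 + (-5) + (-57) + 67 = 22

22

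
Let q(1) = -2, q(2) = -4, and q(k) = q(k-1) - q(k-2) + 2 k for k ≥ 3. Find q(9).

q(3) = (-4) - (-2) + 6 = 4
q(4) = 4 - (-4) + 8 = 16
q(5) = 16 - 4 + 10 = 22
q(6) = 22 - 16 + 12 = 18
q(7) = 18 - 22 + 14 = 10
q(8) = 10 - 18 + 16 = 8
q(9) = 8 - 10 + 18 = 16

16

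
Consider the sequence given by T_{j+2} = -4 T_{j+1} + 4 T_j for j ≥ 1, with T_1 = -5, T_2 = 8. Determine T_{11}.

T_3 = -4(8) + 4(-5) = -52
T_4 = -4(-52) + 4(8) = 240
T_5 = -4(240) + 4(-52) = -1168
T_6 = -4(-1168) + 4(240) = 5632
T_7 = -4(5632) + 4(-1168) = -27200
T_8 = -4(-27200) + 4(5632) = 131328
T_9 = -4(131328) + 4(-27200) = -634112
T_{10} = -4(-634112) + 4(131328) = 3061760
T_{11} = -4(3061760) + 4(-634112) = -14783488

-14783488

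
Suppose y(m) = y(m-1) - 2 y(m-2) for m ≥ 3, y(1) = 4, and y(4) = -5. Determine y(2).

Let y(2) = z.
y(3) = -8 + z
y(4) = -8 - z
So -8 - z = -5, giving z = -3.

-3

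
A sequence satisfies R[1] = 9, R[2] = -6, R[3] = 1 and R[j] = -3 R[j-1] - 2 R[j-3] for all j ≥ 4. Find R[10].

R[4] = -3·1 - 2·9 = -21
R[5] = -3·(-21) - 2·(-6) = 75
R[6] = -3·75 - 2·1 = -227
R[7] = -3·(-227) - 2·(-21) = 723
R[8] = -3·723 - 2·75 = -2319
R[9] = -3·(-2319) - 2·(-227) = 7411
R[10] = -3·7411 - 2·723 = -23679

-23679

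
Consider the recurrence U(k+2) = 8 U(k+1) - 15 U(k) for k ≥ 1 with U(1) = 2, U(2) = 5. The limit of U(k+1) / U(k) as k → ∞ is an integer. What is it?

5

The characteristic equation is r^2 - 8r + 15 = 0, which factors as (r - 5)(r - 3) = 0.
So the roots are 5 and 3. Since |5| > |3| and the coefficient of 5^k is non-zero, the ratio tends to 5.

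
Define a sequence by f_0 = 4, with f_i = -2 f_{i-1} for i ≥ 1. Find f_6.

256

f_1 = -2(4) = -8
f_2 = -2(-8) = 16
f_3 = -2(16) = -32
f_4 = -2(-32) = 64
f_5 = -2(64) = -128
f_6 = -2(-128) = 256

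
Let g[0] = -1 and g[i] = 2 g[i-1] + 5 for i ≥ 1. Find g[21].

8388603

The fixed point is 5/(1 - 2) = -5, so g[i] + 5 = 2(g[i-1] + 5).
Hence g[i] = 4·2^i - 5.
g[21] = 4·2^{21} - 5 = 4·2097152 - 5 = 8388603.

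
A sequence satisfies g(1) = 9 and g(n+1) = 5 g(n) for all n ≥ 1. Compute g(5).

5625

g(2) = 5·9 = 45
g(3) = 5·45 = 225
g(4) = 5·225 = 1125
g(5) = 5·1125 = 5625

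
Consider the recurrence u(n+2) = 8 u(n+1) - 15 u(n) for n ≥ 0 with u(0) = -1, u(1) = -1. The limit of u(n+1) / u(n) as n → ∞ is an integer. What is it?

The characteristic equation is r^2 - 8r + 15 = 0, which factors as (r - 5)(r - 3) = 0.
So the roots are 5 and 3. Since |5| > |3| and the coefficient of 5^n is non-zero, the ratio tends to 5.

5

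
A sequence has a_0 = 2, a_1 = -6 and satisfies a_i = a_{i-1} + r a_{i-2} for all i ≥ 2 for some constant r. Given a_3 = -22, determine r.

4

a_2 = -6 + 2r
a_3 = -6 - 4r
So -6 - 4r = -22, giving r = 4.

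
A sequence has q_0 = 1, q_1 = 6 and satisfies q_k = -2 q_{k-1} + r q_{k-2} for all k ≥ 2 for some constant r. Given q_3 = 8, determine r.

-4

q_2 = -12 + r
q_3 = 24 + 4r
So 24 + 4r = 8, giving r = -4.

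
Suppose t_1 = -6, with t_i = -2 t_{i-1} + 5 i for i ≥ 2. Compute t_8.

t_2 = -2·(-6) + 10 = 22
t_3 = -2·22 + 15 = -29
t_4 = -2·(-29) + 20 = 78
t_5 = -2·78 + 25 = -131
t_6 = -2·(-131) + 30 = 292
t_7 = -2·292 + 35 = -549
t_8 = -2·(-549) + 40 = 1138

1138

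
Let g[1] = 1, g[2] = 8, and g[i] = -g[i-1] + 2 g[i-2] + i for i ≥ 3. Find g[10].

g[3] = -8 + 2(1) + 3 = -3
g[4] = -(-3) + 2(8) + 4 = 23
g[5] = -23 + 2(-3) + 5 = -24
g[6] = -(-24) + 2(23) + 6 = 76
g[7] = -76 + 2(-24) + 7 = -117
g[8] = -(-117) + 2(76) + 8 = 277
g[9] = -277 + 2(-117) + 9 = -502
g[10] = -(-502) + 2(277) + 10 = 1066

1066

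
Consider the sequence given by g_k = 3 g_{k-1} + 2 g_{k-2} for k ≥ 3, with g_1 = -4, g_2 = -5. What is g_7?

-3587

g_3 = 3*(-5) + 2*(-4) = -23
g_4 = 3*(-23) + 2*(-5) = -79
g_5 = 3*(-79) + 2*(-23) = -283
g_6 = 3*(-283) + 2*(-79) = -1007
g_7 = 3*(-1007) + 2*(-283) = -3587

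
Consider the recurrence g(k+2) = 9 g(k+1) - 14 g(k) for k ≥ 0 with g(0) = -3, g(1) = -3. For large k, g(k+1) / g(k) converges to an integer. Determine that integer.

The characteristic equation is r^2 - 9r + 14 = 0, which factors as (r - 7)(r - 2) = 0.
So the roots are 7 and 2. Since |7| > |2| and the coefficient of 7^k is non-zero, the ratio tends to 7.

7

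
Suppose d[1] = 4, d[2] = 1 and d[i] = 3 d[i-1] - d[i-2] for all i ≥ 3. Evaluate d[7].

d[3] = 3(1) - 4 = -1
d[4] = 3(-1) - 1 = -4
d[5] = 3(-4) - (-1) = -11
d[6] = 3(-11) - (-4) = -29
d[7] = 3(-29) - (-11) = -76

-76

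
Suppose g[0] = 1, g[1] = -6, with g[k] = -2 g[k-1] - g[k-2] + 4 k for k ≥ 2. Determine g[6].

55

g[2] = -2*(-6) - 1 + 8 = 19
g[3] = -2*19 - (-6) + 12 = -20
g[4] = -2*(-20) - 19 + 16 = 37
g[5] = -2*37 - (-20) + 20 = -34
g[6] = -2*(-34) - 37 + 24 = 55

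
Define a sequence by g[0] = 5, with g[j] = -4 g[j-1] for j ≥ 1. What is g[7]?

g[1] = -4·5 = -20
g[2] = -4·(-20) = 80
g[3] = -4·80 = -320
g[4] = -4·(-320) = 1280
g[5] = -4·1280 = -5120
g[6] = -4·(-5120) = 20480
g[7] = -4·20480 = -81920

-81920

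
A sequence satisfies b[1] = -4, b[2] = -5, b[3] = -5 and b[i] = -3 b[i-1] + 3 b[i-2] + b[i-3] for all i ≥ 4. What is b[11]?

b[4] = -3·(-5) + 3·(-5) + (-4) = -4
b[5] = -3·(-4) + 3·(-5) + (-5) = -8
b[6] = -3·(-8) + 3·(-4) + (-5) = 7
b[7] = -3·7 + 3·(-8) + (-4) = -49
b[8] = -3·(-49) + 3·7 + (-8) = 160
b[9] = -3·160 + 3·(-49) + 7 = -620
b[10] = -3·(-620) + 3·160 + (-49) = 2291
b[11] = -3·2291 + 3·(-620) + 160 = -8573

-8573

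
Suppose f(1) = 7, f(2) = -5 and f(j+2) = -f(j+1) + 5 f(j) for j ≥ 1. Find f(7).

1915

f(3) = -(-5) + 5(7) = 40
f(4) = -40 + 5(-5) = -65
f(5) = -(-65) + 5(40) = 265
f(6) = -265 + 5(-65) = -590
f(7) = -(-590) + 5(265) = 1915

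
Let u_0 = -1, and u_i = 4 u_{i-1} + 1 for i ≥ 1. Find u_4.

-171

u_1 = 4*(-1) + 1 = -3
u_2 = 4*(-3) + 1 = -11
u_3 = 4*(-11) + 1 = -43
u_4 = 4*(-43) + 1 = -171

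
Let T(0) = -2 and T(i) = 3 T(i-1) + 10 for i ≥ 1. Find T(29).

205891132094644

The fixed point is 10/(1 - 3) = -5, so T(i) + 5 = 3(T(i-1) + 5).
Hence T(i) = 3·3^i - 5.
T(29) = 3·3^{29} - 5 = 3·68630377364883 - 5 = 205891132094644.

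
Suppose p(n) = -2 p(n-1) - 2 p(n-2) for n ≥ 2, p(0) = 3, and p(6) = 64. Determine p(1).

Let p(1) = x.
p(2) = -6 - 2x
p(3) = 12 + 2x
p(4) = -12
p(5) = -4x
p(6) = 24 + 8x
So 24 + 8x = 64, giving x = 5.

5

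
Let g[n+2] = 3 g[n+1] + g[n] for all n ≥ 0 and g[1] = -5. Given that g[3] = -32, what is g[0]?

6

Let g[0] = x.
g[2] = -15 + x
g[3] = -50 + 3x
So -50 + 3x = -32, giving x = 6.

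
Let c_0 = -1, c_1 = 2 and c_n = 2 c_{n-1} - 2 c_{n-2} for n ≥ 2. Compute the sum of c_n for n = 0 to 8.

-61

c_2 = 2*2 - 2*(-1) = 6
c_3 = 2*6 - 2*2 = 8
c_4 = 2*8 - 2*6 = 4
c_5 = 2*4 - 2*8 = -8
c_6 = 2*(-8) - 2*4 = -24
c_7 = 2*(-24) - 2*(-8) = -32
c_8 = 2*(-32) - 2*(-24) = -16
Sum = (-1) + 2 + 6 + 8 + 4 + (-8) + (-24) + (-32) + (-16) = -61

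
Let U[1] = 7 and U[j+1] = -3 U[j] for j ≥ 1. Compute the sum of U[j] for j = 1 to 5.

427

U[2] = -3·7 = -21
U[3] = -3·(-21) = 63
U[4] = -3·63 = -189
U[5] = -3·(-189) = 567
Sum = 7 + (-21) + 63 + (-189) + 567 = 427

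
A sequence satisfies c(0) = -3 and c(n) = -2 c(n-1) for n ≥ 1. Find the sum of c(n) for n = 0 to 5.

c(1) = -2·(-3) = 6
c(2) = -2·6 = -12
c(3) = -2·(-12) = 24
c(4) = -2·24 = -48
c(5) = -2·(-48) = 96
Sum = (-3) + 6 + (-12) + 24 + (-48) + 96 = 63

63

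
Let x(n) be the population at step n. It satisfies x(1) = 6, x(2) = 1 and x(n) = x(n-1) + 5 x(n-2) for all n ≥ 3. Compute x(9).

9811

x(3) = 1 + 5*6 = 31
x(4) = 31 + 5*1 = 36
x(5) = 36 + 5*31 = 191
x(6) = 191 + 5*36 = 371
x(7) = 371 + 5*191 = 1326
x(8) = 1326 + 5*371 = 3181
x(9) = 3181 + 5*1326 = 9811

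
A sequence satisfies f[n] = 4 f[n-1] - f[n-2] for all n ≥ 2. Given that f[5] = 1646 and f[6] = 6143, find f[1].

Rearranging, f[n-2] = -(f[n] - 4 f[n-1]).
f[4] = -(6143 - 4*1646) = 441
f[3] = -(1646 - 4*441) = 118
f[2] = -(441 - 4*118) = 31
f[1] = -(118 - 4*31) = 6

6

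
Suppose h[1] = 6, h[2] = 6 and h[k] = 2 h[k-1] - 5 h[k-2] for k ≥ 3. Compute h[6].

h[3] = 2(6) - 5(6) = -18
h[4] = 2(-18) - 5(6) = -66
h[5] = 2(-66) - 5(-18) = -42
h[6] = 2(-42) - 5(-66) = 246

246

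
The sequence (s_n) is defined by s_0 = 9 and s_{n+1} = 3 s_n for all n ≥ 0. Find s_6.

6561

s_1 = 3(9) = 27
s_2 = 3(27) = 81
s_3 = 3(81) = 243
s_4 = 3(243) = 729
s_5 = 3(729) = 2187
s_6 = 3(2187) = 6561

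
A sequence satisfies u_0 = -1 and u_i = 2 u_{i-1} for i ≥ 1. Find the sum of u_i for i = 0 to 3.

u_1 = 2(-1) = -2
u_2 = 2(-2) = -4
u_3 = 2(-4) = -8
Sum = (-1) + (-2) + (-4) + (-8) = -15

-15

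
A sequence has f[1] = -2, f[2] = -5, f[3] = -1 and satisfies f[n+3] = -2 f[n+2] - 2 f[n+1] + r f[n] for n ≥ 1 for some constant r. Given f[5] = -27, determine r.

5

f[4] = 12 - 2r
f[5] = -22 - r
So -22 - r = -27, giving r = 5.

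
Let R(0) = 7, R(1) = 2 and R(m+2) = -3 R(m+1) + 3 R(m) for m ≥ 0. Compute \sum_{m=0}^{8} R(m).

26112

R(2) = -3·2 + 3·7 = 15
R(3) = -3·15 + 3·2 = -39
R(4) = -3·(-39) + 3·15 = 162
R(5) = -3·162 + 3·(-39) = -603
R(6) = -3·(-603) + 3·162 = 2295
R(7) = -3·2295 + 3·(-603) = -8694
R(8) = -3·(-8694) + 3·2295 = 32967
Sum = 7 + 2 + 15 + (-39) + 162 + (-603) + 2295 + (-8694) + 32967 = 26112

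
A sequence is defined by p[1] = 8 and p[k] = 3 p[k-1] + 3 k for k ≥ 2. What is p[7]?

8553

p[2] = 3*8 + 6 = 30
p[3] = 3*30 + 9 = 99
p[4] = 3*99 + 12 = 309
p[5] = 3*309 + 15 = 942
p[6] = 3*942 + 18 = 2844
p[7] = 3*2844 + 21 = 8553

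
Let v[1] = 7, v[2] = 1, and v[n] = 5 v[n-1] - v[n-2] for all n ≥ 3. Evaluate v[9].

-27938

v[3] = 5·1 - 7 = -2
v[4] = 5·(-2) - 1 = -11
v[5] = 5·(-11) - (-2) = -53
v[6] = 5·(-53) - (-11) = -254
v[7] = 5·(-254) - (-53) = -1217
v[8] = 5·(-1217) - (-254) = -5831
v[9] = 5·(-5831) - (-1217) = -27938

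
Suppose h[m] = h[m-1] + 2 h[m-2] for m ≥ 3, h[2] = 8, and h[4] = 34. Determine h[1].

5

Let h[1] = y.
h[3] = 8 + 2y
h[4] = 24 + 2y
So 24 + 2y = 34, giving y = 5.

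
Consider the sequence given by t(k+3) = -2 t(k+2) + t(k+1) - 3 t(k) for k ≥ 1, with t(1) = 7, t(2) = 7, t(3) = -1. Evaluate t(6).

-13

t(4) = -2·(-1) + 7 - 3·7 = -12
t(5) = -2·(-12) + (-1) - 3·7 = 2
t(6) = -2·2 + (-12) - 3·(-1) = -13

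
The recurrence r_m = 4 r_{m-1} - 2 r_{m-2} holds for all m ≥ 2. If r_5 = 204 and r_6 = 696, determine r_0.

Rearranging, r_{m-2} = (r_m - 4 r_{m-1}) / -2.
r_4 = (696 - 4·204) / -2 = -120/-2 = 60
r_3 = (204 - 4·60) / -2 = -36/-2 = 18
r_2 = (60 - 4·18) / -2 = -12/-2 = 6
r_1 = (18 - 4·6) / -2 = -6/-2 = 3
r_0 = (6 - 4·3) / -2 = -6/-2 = 3

3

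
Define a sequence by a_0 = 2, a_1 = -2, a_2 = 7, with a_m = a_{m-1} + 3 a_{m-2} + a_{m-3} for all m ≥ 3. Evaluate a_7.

a_3 = 7 + 3·(-2) + 2 = 3
a_4 = 3 + 3·7 + (-2) = 22
a_5 = 22 + 3·3 + 7 = 38
a_6 = 38 + 3·22 + 3 = 107
a_7 = 107 + 3·38 + 22 = 243

243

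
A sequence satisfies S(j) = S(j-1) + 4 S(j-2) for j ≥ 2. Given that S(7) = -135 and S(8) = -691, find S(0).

Rearranging, S(j-2) = (S(j) - S(j-1)) / 4.
S(6) = (-691 - (-135)) / 4 = -556/4 = -139
S(5) = (-135 - (-139)) / 4 = 4/4 = 1
S(4) = (-139 - 1) / 4 = -140/4 = -35
S(3) = (1 - (-35)) / 4 = 36/4 = 9
S(2) = (-35 - 9) / 4 = -44/4 = -11
S(1) = (9 - (-11)) / 4 = 20/4 = 5
S(0) = (-11 - 5) / 4 = -16/4 = -4

-4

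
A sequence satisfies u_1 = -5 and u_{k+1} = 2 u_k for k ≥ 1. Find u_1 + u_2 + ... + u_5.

-155

u_2 = 2·(-5) = -10
u_3 = 2·(-10) = -20
u_4 = 2·(-20) = -40
u_5 = 2·(-40) = -80
Sum = (-5) + (-10) + (-20) + (-40) + (-80) = -155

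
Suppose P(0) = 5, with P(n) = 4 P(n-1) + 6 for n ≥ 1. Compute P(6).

P(1) = 4(5) + 6 = 26
P(2) = 4(26) + 6 = 110
P(3) = 4(110) + 6 = 446
P(4) = 4(446) + 6 = 1790
P(5) = 4(1790) + 6 = 7166
P(6) = 4(7166) + 6 = 28670

28670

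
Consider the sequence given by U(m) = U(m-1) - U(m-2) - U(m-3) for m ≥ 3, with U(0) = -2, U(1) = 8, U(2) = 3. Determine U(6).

3

U(3) = 3 - 8 - (-2) = -3
U(4) = (-3) - 3 - 8 = -14
U(5) = (-14) - (-3) - 3 = -14
U(6) = (-14) - (-14) - (-3) = 3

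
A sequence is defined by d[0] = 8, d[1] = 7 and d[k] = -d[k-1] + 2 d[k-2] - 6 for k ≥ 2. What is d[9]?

161

d[2] = -7 + 2*8 - 6 = 3
d[3] = -3 + 2*7 - 6 = 5
d[4] = -5 + 2*3 - 6 = -5
d[5] = -(-5) + 2*5 - 6 = 9
d[6] = -9 + 2*(-5) - 6 = -25
d[7] = -(-25) + 2*9 - 6 = 37
d[8] = -37 + 2*(-25) - 6 = -93
d[9] = -(-93) + 2*37 - 6 = 161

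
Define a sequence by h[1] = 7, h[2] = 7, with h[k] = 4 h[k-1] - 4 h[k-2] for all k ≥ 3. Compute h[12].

-64512

h[3] = 4(7) - 4(7) = 0
h[4] = 4(0) - 4(7) = -28
h[5] = 4(-28) - 4(0) = -112
h[6] = 4(-112) - 4(-28) = -336
h[7] = 4(-336) - 4(-112) = -896
h[8] = 4(-896) - 4(-336) = -2240
h[9] = 4(-2240) - 4(-896) = -5376
h[10] = 4(-5376) - 4(-2240) = -12544
h[11] = 4(-12544) - 4(-5376) = -28672
h[12] = 4(-28672) - 4(-12544) = -64512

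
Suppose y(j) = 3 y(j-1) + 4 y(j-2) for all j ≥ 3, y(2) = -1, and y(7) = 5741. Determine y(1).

Let y(1) = x.
y(3) = -3 + 4x
y(4) = -13 + 12x
y(5) = -51 + 52x
y(6) = -205 + 204x
y(7) = -819 + 820x
So -819 + 820x = 5741, giving x = 8.

8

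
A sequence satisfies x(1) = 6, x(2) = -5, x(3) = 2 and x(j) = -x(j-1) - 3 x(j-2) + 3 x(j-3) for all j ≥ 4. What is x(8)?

x(4) = -2 - 3(-5) + 3(6) = 31
x(5) = -31 - 3(2) + 3(-5) = -52
x(6) = -(-52) - 3(31) + 3(2) = -35
x(7) = -(-35) - 3(-52) + 3(31) = 284
x(8) = -284 - 3(-35) + 3(-52) = -335

-335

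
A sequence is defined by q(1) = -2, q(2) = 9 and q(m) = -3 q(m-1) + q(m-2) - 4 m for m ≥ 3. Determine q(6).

q(3) = -3(9) + (-2) - 12 = -41
q(4) = -3(-41) + 9 - 16 = 116
q(5) = -3(116) + (-41) - 20 = -409
q(6) = -3(-409) + 116 - 24 = 1319

1319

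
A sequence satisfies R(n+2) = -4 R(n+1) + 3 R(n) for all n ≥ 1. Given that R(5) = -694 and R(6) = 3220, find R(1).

Rearranging, R(n-2) = (R(n) + 4 R(n-1)) / 3.
R(4) = (3220 + 4·(-694)) / 3 = 444/3 = 148
R(3) = (-694 + 4·148) / 3 = -102/3 = -34
R(2) = (148 + 4·(-34)) / 3 = 12/3 = 4
R(1) = (-34 + 4·4) / 3 = -18/3 = -6

-6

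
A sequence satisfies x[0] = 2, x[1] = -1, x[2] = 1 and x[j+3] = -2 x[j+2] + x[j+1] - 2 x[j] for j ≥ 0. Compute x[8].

x[3] = -2·1 + (-1) - 2·2 = -7
x[4] = -2·(-7) + 1 - 2·(-1) = 17
x[5] = -2·17 + (-7) - 2·1 = -43
x[6] = -2·(-43) + 17 - 2·(-7) = 117
x[7] = -2·117 + (-43) - 2·17 = -311
x[8] = -2·(-311) + 117 - 2·(-43) = 825

825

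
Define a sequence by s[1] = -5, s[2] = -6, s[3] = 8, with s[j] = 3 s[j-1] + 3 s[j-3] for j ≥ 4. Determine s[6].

51

s[4] = 3(8) + 3(-5) = 9
s[5] = 3(9) + 3(-6) = 9
s[6] = 3(9) + 3(8) = 51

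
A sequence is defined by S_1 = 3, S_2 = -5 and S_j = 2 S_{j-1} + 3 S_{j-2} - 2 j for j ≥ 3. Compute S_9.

-9013

S_3 = 2(-5) + 3(3) - 6 = -7
S_4 = 2(-7) + 3(-5) - 8 = -37
S_5 = 2(-37) + 3(-7) - 10 = -105
S_6 = 2(-105) + 3(-37) - 12 = -333
S_7 = 2(-333) + 3(-105) - 14 = -995
S_8 = 2(-995) + 3(-333) - 16 = -3005
S_9 = 2(-3005) + 3(-995) - 18 = -9013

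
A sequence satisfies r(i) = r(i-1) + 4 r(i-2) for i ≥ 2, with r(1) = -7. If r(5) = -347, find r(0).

-4

Let r(0) = z.
r(2) = -7 + 4z
r(3) = -35 + 4z
r(4) = -63 + 20z
r(5) = -203 + 36z
So -203 + 36z = -347, giving z = -4.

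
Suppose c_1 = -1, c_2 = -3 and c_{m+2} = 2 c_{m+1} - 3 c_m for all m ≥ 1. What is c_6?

21

c_3 = 2·(-3) - 3·(-1) = -3
c_4 = 2·(-3) - 3·(-3) = 3
c_5 = 2·3 - 3·(-3) = 15
c_6 = 2·15 - 3·3 = 21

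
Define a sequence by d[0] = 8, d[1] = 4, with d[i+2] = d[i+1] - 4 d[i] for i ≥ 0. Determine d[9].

3124

d[2] = 4 - 4(8) = -28
d[3] = (-28) - 4(4) = -44
d[4] = (-44) - 4(-28) = 68
d[5] = 68 - 4(-44) = 244
d[6] = 244 - 4(68) = -28
d[7] = (-28) - 4(244) = -1004
d[8] = (-1004) - 4(-28) = -892
d[9] = (-892) - 4(-1004) = 3124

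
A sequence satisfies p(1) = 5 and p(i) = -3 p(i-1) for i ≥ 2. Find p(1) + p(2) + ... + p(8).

p(2) = -3·5 = -15
p(3) = -3·(-15) = 45
p(4) = -3·45 = -135
p(5) = -3·(-135) = 405
p(6) = -3·405 = -1215
p(7) = -3·(-1215) = 3645
p(8) = -3·3645 = -10935
Sum = 5 + (-15) + 45 + (-135) + 405 + (-1215) + 3645 + (-10935) = -8200

-8200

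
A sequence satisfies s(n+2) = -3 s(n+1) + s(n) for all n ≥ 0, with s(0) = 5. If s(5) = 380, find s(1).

Let s(1) = y.
s(2) = 5 - 3y
s(3) = -15 + 10y
s(4) = 50 - 33y
s(5) = -165 + 109y
So -165 + 109y = 380, giving y = 5.

5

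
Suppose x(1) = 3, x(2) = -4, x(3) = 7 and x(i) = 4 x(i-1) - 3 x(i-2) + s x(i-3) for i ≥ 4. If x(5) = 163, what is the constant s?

x(4) = 40 + 3s
x(5) = 139 + 8s
So 139 + 8s = 163, giving s = 3.

3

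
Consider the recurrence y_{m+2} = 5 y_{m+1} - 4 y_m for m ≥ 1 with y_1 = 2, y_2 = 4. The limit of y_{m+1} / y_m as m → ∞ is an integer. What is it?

The characteristic equation is r^2 - 5r + 4 = 0, which factors as (r - 4)(r - 1) = 0.
So the roots are 4 and 1. Since |4| > |1| and the coefficient of 4^m is non-zero, the ratio tends to 4.

4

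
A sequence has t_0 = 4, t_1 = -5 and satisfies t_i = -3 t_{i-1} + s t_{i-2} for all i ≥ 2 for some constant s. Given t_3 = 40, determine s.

t_2 = 15 + 4s
t_3 = -45 - 17s
So -45 - 17s = 40, giving s = -5.

-5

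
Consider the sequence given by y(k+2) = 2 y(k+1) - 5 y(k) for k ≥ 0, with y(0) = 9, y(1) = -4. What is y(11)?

y(2) = 2*(-4) - 5*9 = -53
y(3) = 2*(-53) - 5*(-4) = -86
y(4) = 2*(-86) - 5*(-53) = 93
y(5) = 2*93 - 5*(-86) = 616
y(6) = 2*616 - 5*93 = 767
y(7) = 2*767 - 5*616 = -1546
y(8) = 2*(-1546) - 5*767 = -6927
y(9) = 2*(-6927) - 5*(-1546) = -6124
y(10) = 2*(-6124) - 5*(-6927) = 22387
y(11) = 2*22387 - 5*(-6124) = 75394

75394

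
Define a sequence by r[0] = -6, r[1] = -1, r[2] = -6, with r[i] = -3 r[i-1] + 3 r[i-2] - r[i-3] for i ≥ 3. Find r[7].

r[3] = -3(-6) + 3(-1) - (-6) = 21
r[4] = -3(21) + 3(-6) - (-1) = -80
r[5] = -3(-80) + 3(21) - (-6) = 309
r[6] = -3(309) + 3(-80) - 21 = -1188
r[7] = -3(-1188) + 3(309) - (-80) = 4571

4571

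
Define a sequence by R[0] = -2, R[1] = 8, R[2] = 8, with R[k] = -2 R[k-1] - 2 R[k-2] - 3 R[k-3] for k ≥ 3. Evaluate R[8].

168

R[3] = -2·8 - 2·8 - 3·(-2) = -26
R[4] = -2·(-26) - 2·8 - 3·8 = 12
R[5] = -2·12 - 2·(-26) - 3·8 = 4
R[6] = -2·4 - 2·12 - 3·(-26) = 46
R[7] = -2·46 - 2·4 - 3·12 = -136
R[8] = -2·(-136) - 2·46 - 3·4 = 168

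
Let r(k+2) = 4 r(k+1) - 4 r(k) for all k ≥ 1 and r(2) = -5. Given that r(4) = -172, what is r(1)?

Let r(1) = w.
r(3) = -20 - 4w
r(4) = -60 - 16w
So -60 - 16w = -172, giving w = 7.

7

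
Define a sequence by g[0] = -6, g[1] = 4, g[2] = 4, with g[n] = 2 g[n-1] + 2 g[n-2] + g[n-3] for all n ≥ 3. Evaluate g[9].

g[3] = 2(4) + 2(4) + (-6) = 10
g[4] = 2(10) + 2(4) + 4 = 32
g[5] = 2(32) + 2(10) + 4 = 88
g[6] = 2(88) + 2(32) + 10 = 250
g[7] = 2(250) + 2(88) + 32 = 708
g[8] = 2(708) + 2(250) + 88 = 2004
g[9] = 2(2004) + 2(708) + 250 = 5674

5674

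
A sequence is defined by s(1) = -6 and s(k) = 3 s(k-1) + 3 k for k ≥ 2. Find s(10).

s(2) = 3*(-6) + 6 = -12
s(3) = 3*(-12) + 9 = -27
s(4) = 3*(-27) + 12 = -69
s(5) = 3*(-69) + 15 = -192
s(6) = 3*(-192) + 18 = -558
s(7) = 3*(-558) + 21 = -1653
s(8) = 3*(-1653) + 24 = -4935
s(9) = 3*(-4935) + 27 = -14778
s(10) = 3*(-14778) + 30 = -44304

-44304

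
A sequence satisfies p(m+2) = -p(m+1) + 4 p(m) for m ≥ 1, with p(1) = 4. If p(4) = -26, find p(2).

Let p(2) = z.
p(3) = 16 - z
p(4) = -16 + 5z
So -16 + 5z = -26, giving z = -2.

-2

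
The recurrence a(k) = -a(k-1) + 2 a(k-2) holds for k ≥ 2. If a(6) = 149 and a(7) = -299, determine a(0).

2

Rearranging, a(k-2) = (a(k) + a(k-1)) / 2.
a(5) = (-299 + 149) / 2 = -150/2 = -75
a(4) = (149 + (-75)) / 2 = 74/2 = 37
a(3) = (-75 + 37) / 2 = -38/2 = -19
a(2) = (37 + (-19)) / 2 = 18/2 = 9
a(1) = (-19 + 9) / 2 = -10/2 = -5
a(0) = (9 + (-5)) / 2 = 4/2 = 2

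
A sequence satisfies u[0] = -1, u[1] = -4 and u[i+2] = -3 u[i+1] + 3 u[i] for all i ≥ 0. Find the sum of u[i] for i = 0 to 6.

u[2] = -3(-4) + 3(-1) = 9
u[3] = -3(9) + 3(-4) = -39
u[4] = -3(-39) + 3(9) = 144
u[5] = -3(144) + 3(-39) = -549
u[6] = -3(-549) + 3(144) = 2079
Sum = (-1) + (-4) + 9 + (-39) + 144 + (-549) + 2079 = 1639

1639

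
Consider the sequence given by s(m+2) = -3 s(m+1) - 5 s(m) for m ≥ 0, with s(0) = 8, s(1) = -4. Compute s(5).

-4

s(2) = -3*(-4) - 5*8 = -28
s(3) = -3*(-28) - 5*(-4) = 104
s(4) = -3*104 - 5*(-28) = -172
s(5) = -3*(-172) - 5*104 = -4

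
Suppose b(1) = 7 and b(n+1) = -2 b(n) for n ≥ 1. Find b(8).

-896

b(2) = -2*7 = -14
b(3) = -2*(-14) = 28
b(4) = -2*28 = -56
b(5) = -2*(-56) = 112
b(6) = -2*112 = -224
b(7) = -2*(-224) = 448
b(8) = -2*448 = -896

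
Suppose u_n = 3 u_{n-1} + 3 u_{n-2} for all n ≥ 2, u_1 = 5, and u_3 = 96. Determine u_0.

Let u_0 = w.
u_2 = 15 + 3w
u_3 = 60 + 9w
So 60 + 9w = 96, giving w = 4.

4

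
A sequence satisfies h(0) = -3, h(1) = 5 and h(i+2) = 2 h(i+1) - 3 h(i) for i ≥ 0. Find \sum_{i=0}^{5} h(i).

h(2) = 2*5 - 3*(-3) = 19
h(3) = 2*19 - 3*5 = 23
h(4) = 2*23 - 3*19 = -11
h(5) = 2*(-11) - 3*23 = -91
Sum = (-3) + 5 + 19 + 23 + (-11) + (-91) = -58

-58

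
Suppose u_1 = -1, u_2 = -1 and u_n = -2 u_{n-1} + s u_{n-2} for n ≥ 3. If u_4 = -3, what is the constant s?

u_3 = 2 - s
u_4 = -4 + s
So -4 + s = -3, giving s = 1.

1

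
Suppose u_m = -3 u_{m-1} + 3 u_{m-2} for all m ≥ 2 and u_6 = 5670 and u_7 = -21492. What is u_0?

Rearranging, u_{m-2} = (u_m + 3 u_{m-1}) / 3.
u_5 = (-21492 + 3·5670) / 3 = -4482/3 = -1494
u_4 = (5670 + 3·(-1494)) / 3 = 1188/3 = 396
u_3 = (-1494 + 3·396) / 3 = -306/3 = -102
u_2 = (396 + 3·(-102)) / 3 = 90/3 = 30
u_1 = (-102 + 3·30) / 3 = -12/3 = -4
u_0 = (30 + 3·(-4)) / 3 = 18/3 = 6

6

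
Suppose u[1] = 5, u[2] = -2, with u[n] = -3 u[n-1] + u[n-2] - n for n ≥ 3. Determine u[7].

1031

u[3] = -3(-2) + 5 - 3 = 8
u[4] = -3(8) + (-2) - 4 = -30
u[5] = -3(-30) + 8 - 5 = 93
u[6] = -3(93) + (-30) - 6 = -315
u[7] = -3(-315) + 93 - 7 = 1031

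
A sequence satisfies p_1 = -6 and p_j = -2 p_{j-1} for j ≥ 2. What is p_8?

768

p_2 = -2*(-6) = 12
p_3 = -2*12 = -24
p_4 = -2*(-24) = 48
p_5 = -2*48 = -96
p_6 = -2*(-96) = 192
p_7 = -2*192 = -384
p_8 = -2*(-384) = 768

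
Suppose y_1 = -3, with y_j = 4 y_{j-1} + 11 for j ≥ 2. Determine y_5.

167

y_2 = 4(-3) + 11 = -1
y_3 = 4(-1) + 11 = 7
y_4 = 4(7) + 11 = 39
y_5 = 4(39) + 11 = 167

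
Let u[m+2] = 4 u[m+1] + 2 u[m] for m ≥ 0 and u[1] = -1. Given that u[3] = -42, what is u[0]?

Let u[0] = x.
u[2] = -4 + 2x
u[3] = -18 + 8x
So -18 + 8x = -42, giving x = -3.

-3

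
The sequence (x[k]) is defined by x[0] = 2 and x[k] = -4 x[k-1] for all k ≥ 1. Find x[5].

-2048

x[1] = -4*2 = -8
x[2] = -4*(-8) = 32
x[3] = -4*32 = -128
x[4] = -4*(-128) = 512
x[5] = -4*512 = -2048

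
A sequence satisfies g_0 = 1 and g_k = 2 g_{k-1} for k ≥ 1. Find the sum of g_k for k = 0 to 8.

511

g_1 = 2·1 = 2
g_2 = 2·2 = 4
g_3 = 2·4 = 8
g_4 = 2·8 = 16
g_5 = 2·16 = 32
g_6 = 2·32 = 64
g_7 = 2·64 = 128
g_8 = 2·128 = 256
Sum = 1 + 2 + 4 + 8 + 16 + 32 + 64 + 128 + 256 = 511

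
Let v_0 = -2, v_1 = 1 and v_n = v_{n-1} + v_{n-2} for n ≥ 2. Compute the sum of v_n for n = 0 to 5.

-4

v_2 = 1 + (-2) = -1
v_3 = (-1) + 1 = 0
v_4 = 0 + (-1) = -1
v_5 = (-1) + 0 = -1
Sum = (-2) + 1 + (-1) + 0 + (-1) + (-1) = -4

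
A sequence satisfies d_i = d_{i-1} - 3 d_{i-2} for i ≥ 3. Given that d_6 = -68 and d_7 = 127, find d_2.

Rearranging, d_{i-2} = (d_i - d_{i-1}) / -3.
d_5 = (127 - (-68)) / -3 = 195/-3 = -65
d_4 = (-68 - (-65)) / -3 = -3/-3 = 1
d_3 = (-65 - 1) / -3 = -66/-3 = 22
d_2 = (1 - 22) / -3 = -21/-3 = 7

7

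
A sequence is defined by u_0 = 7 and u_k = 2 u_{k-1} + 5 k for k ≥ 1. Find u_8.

u_1 = 2(7) + 5 = 19
u_2 = 2(19) + 10 = 48
u_3 = 2(48) + 15 = 111
u_4 = 2(111) + 20 = 242
u_5 = 2(242) + 25 = 509
u_6 = 2(509) + 30 = 1048
u_7 = 2(1048) + 35 = 2131
u_8 = 2(2131) + 40 = 4302

4302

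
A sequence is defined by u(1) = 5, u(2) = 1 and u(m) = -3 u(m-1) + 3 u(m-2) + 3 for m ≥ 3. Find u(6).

-609

u(3) = -3*1 + 3*5 + 3 = 15
u(4) = -3*15 + 3*1 + 3 = -39
u(5) = -3*(-39) + 3*15 + 3 = 165
u(6) = -3*165 + 3*(-39) + 3 = -609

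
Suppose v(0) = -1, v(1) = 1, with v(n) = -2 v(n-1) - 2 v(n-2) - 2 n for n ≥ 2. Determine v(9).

v(2) = -2·1 - 2·(-1) - 4 = -4
v(3) = -2·(-4) - 2·1 - 6 = 0
v(4) = -2·0 - 2·(-4) - 8 = 0
v(5) = -2·0 - 2·0 - 10 = -10
v(6) = -2·(-10) - 2·0 - 12 = 8
v(7) = -2·8 - 2·(-10) - 14 = -10
v(8) = -2·(-10) - 2·8 - 16 = -12
v(9) = -2·(-12) - 2·(-10) - 18 = 26

26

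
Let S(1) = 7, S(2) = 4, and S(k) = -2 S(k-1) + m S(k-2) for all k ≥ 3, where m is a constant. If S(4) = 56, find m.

-4

S(3) = -8 + 7m
S(4) = 16 - 10m
So 16 - 10m = 56, giving m = -4.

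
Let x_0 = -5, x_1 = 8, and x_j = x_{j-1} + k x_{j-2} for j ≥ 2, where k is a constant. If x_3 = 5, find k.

-1

x_2 = 8 - 5k
x_3 = 8 + 3k
So 8 + 3k = 5, giving k = -1.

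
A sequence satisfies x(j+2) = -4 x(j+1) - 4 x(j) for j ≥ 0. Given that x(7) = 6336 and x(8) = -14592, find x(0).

Rearranging, x(j-2) = (x(j) + 4 x(j-1)) / -4.
x(6) = (-14592 + 4·6336) / -4 = 10752/-4 = -2688
x(5) = (6336 + 4·(-2688)) / -4 = -4416/-4 = 1104
x(4) = (-2688 + 4·1104) / -4 = 1728/-4 = -432
x(3) = (1104 + 4·(-432)) / -4 = -624/-4 = 156
x(2) = (-432 + 4·156) / -4 = 192/-4 = -48
x(1) = (156 + 4·(-48)) / -4 = -36/-4 = 9
x(0) = (-48 + 4·9) / -4 = -12/-4 = 3

3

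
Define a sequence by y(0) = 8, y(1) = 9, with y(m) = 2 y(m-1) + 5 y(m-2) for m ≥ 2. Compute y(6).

y(2) = 2·9 + 5·8 = 58
y(3) = 2·58 + 5·9 = 161
y(4) = 2·161 + 5·58 = 612
y(5) = 2·612 + 5·161 = 2029
y(6) = 2·2029 + 5·612 = 7118

7118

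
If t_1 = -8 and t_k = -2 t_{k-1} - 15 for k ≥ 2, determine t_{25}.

The fixed point is -15/(1 + 2) = -5, so t_k + 5 = -2(t_{k-1} + 5).
Hence t_k = -3·(-2)^{k-1} - 5.
t_{25} = -3·(-2)^{24} - 5 = -3·16777216 - 5 = -50331653.

-50331653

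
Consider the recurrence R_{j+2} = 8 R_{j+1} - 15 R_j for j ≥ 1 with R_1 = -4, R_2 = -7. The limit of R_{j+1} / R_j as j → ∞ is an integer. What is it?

5

The characteristic equation is r^2 - 8r + 15 = 0, which factors as (r - 5)(r - 3) = 0.
So the roots are 5 and 3. Since |5| > |3| and the coefficient of 5^j is non-zero, the ratio tends to 5.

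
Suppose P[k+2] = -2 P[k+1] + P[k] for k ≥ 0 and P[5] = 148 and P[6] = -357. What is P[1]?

8

Rearranging, P[k-2] = P[k] + 2 P[k-1].
P[4] = -357 + 2(148) = -61
P[3] = 148 + 2(-61) = 26
P[2] = -61 + 2(26) = -9
P[1] = 26 + 2(-9) = 8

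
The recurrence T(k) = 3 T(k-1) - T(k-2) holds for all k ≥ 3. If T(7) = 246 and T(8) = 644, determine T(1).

6

Rearranging, T(k-2) = -(T(k) - 3 T(k-1)).
T(6) = -(644 - 3*246) = 94
T(5) = -(246 - 3*94) = 36
T(4) = -(94 - 3*36) = 14
T(3) = -(36 - 3*14) = 6
T(2) = -(14 - 3*6) = 4
T(1) = -(6 - 3*4) = 6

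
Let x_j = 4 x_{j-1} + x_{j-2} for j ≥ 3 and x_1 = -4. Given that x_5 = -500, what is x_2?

Let x_2 = z.
x_3 = -4 + 4z
x_4 = -16 + 17z
x_5 = -68 + 72z
So -68 + 72z = -500, giving z = -6.

-6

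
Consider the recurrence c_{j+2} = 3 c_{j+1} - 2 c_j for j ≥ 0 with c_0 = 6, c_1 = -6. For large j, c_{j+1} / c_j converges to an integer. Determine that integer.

2

The characteristic equation is r^2 - 3r + 2 = 0, which factors as (r - 2)(r - 1) = 0.
So the roots are 2 and 1. Since |2| > |1| and the coefficient of 2^j is non-zero, the ratio tends to 2.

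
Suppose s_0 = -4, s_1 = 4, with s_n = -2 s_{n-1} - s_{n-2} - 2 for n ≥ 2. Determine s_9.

s_2 = -2(4) - (-4) - 2 = -6
s_3 = -2(-6) - 4 - 2 = 6
s_4 = -2(6) - (-6) - 2 = -8
s_5 = -2(-8) - 6 - 2 = 8
s_6 = -2(8) - (-8) - 2 = -10
s_7 = -2(-10) - 8 - 2 = 10
s_8 = -2(10) - (-10) - 2 = -12
s_9 = -2(-12) - 10 - 2 = 12

12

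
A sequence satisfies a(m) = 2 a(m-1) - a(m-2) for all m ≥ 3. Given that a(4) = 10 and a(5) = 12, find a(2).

6

Rearranging, a(m-2) = -(a(m) - 2 a(m-1)).
a(3) = -(12 - 2*10) = 8
a(2) = -(10 - 2*8) = 6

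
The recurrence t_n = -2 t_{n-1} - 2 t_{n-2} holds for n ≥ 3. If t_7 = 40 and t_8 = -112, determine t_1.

9

Rearranging, t_{n-2} = (t_n + 2 t_{n-1}) / -2.
t_6 = (-112 + 2·40) / -2 = -32/-2 = 16
t_5 = (40 + 2·16) / -2 = 72/-2 = -36
t_4 = (16 + 2·(-36)) / -2 = -56/-2 = 28
t_3 = (-36 + 2·28) / -2 = 20/-2 = -10
t_2 = (28 + 2·(-10)) / -2 = 8/-2 = -4
t_1 = (-10 + 2·(-4)) / -2 = -18/-2 = 9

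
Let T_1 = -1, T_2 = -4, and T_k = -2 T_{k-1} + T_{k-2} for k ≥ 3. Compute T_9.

T_3 = -2(-4) + (-1) = 7
T_4 = -2(7) + (-4) = -18
T_5 = -2(-18) + 7 = 43
T_6 = -2(43) + (-18) = -104
T_7 = -2(-104) + 43 = 251
T_8 = -2(251) + (-104) = -606
T_9 = -2(-606) + 251 = 1463

1463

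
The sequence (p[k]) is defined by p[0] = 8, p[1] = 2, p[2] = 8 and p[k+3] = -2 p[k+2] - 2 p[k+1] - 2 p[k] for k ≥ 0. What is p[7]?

p[3] = -2·8 - 2·2 - 2·8 = -36
p[4] = -2·(-36) - 2·8 - 2·2 = 52
p[5] = -2·52 - 2·(-36) - 2·8 = -48
p[6] = -2·(-48) - 2·52 - 2·(-36) = 64
p[7] = -2·64 - 2·(-48) - 2·52 = -136

-136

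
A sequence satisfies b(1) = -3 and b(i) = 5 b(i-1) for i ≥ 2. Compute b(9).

b(2) = 5*(-3) = -15
b(3) = 5*(-15) = -75
b(4) = 5*(-75) = -375
b(5) = 5*(-375) = -1875
b(6) = 5*(-1875) = -9375
b(7) = 5*(-9375) = -46875
b(8) = 5*(-46875) = -234375
b(9) = 5*(-234375) = -1171875

-1171875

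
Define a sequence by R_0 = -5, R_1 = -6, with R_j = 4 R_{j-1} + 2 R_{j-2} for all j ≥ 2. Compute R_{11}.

R_2 = 4*(-6) + 2*(-5) = -34
R_3 = 4*(-34) + 2*(-6) = -148
R_4 = 4*(-148) + 2*(-34) = -660
R_5 = 4*(-660) + 2*(-148) = -2936
R_6 = 4*(-2936) + 2*(-660) = -13064
R_7 = 4*(-13064) + 2*(-2936) = -58128
R_8 = 4*(-58128) + 2*(-13064) = -258640
R_9 = 4*(-258640) + 2*(-58128) = -1150816
R_{10} = 4*(-1150816) + 2*(-258640) = -5120544
R_{11} = 4*(-5120544) + 2*(-1150816) = -22783808

-22783808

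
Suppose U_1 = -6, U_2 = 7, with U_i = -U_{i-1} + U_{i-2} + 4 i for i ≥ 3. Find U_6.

U_3 = -7 + (-6) + 12 = -1
U_4 = -(-1) + 7 + 16 = 24
U_5 = -24 + (-1) + 20 = -5
U_6 = -(-5) + 24 + 24 = 53

53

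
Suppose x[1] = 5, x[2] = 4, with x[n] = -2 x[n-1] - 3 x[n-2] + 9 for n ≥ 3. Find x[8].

x[3] = -2(4) - 3(5) + 9 = -14
x[4] = -2(-14) - 3(4) + 9 = 25
x[5] = -2(25) - 3(-14) + 9 = 1
x[6] = -2(1) - 3(25) + 9 = -68
x[7] = -2(-68) - 3(1) + 9 = 142
x[8] = -2(142) - 3(-68) + 9 = -71

-71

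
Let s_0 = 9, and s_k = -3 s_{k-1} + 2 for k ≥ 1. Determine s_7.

s_1 = -3·9 + 2 = -25
s_2 = -3·(-25) + 2 = 77
s_3 = -3·77 + 2 = -229
s_4 = -3·(-229) + 2 = 689
s_5 = -3·689 + 2 = -2065
s_6 = -3·(-2065) + 2 = 6197
s_7 = -3·6197 + 2 = -18589

-18589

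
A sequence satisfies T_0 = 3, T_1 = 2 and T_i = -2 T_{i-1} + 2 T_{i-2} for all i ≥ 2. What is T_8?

176

T_2 = -2(2) + 2(3) = 2
T_3 = -2(2) + 2(2) = 0
T_4 = -2(0) + 2(2) = 4
T_5 = -2(4) + 2(0) = -8
T_6 = -2(-8) + 2(4) = 24
T_7 = -2(24) + 2(-8) = -64
T_8 = -2(-64) + 2(24) = 176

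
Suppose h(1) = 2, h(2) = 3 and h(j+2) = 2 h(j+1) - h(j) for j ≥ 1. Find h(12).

h(3) = 2·3 - 2 = 4
h(4) = 2·4 - 3 = 5
h(5) = 2·5 - 4 = 6
h(6) = 2·6 - 5 = 7
h(7) = 2·7 - 6 = 8
h(8) = 2·8 - 7 = 9
h(9) = 2·9 - 8 = 10
h(10) = 2·10 - 9 = 11
h(11) = 2·11 - 10 = 12
h(12) = 2·12 - 11 = 13

13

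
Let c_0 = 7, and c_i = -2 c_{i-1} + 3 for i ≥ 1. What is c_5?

c_1 = -2·7 + 3 = -11
c_2 = -2·(-11) + 3 = 25
c_3 = -2·25 + 3 = -47
c_4 = -2·(-47) + 3 = 97
c_5 = -2·97 + 3 = -191

-191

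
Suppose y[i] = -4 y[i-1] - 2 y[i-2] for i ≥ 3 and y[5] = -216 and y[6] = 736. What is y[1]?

-6

Rearranging, y[i-2] = (y[i] + 4 y[i-1]) / -2.
y[4] = (736 + 4(-216)) / -2 = -128/-2 = 64
y[3] = (-216 + 4(64)) / -2 = 40/-2 = -20
y[2] = (64 + 4(-20)) / -2 = -16/-2 = 8
y[1] = (-20 + 4(8)) / -2 = 12/-2 = -6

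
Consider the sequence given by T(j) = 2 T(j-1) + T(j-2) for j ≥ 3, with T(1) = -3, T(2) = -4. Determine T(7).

-367

T(3) = 2(-4) + (-3) = -11
T(4) = 2(-11) + (-4) = -26
T(5) = 2(-26) + (-11) = -63
T(6) = 2(-63) + (-26) = -152
T(7) = 2(-152) + (-63) = -367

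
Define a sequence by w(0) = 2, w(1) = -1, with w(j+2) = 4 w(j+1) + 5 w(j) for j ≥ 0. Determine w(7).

w(2) = 4(-1) + 5(2) = 6
w(3) = 4(6) + 5(-1) = 19
w(4) = 4(19) + 5(6) = 106
w(5) = 4(106) + 5(19) = 519
w(6) = 4(519) + 5(106) = 2606
w(7) = 4(2606) + 5(519) = 13019

13019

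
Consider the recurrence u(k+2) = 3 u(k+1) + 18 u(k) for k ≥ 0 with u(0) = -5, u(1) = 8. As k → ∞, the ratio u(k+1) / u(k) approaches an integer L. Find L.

6

The characteristic equation is r^2 - 3r - 18 = 0, which factors as (r - 6)(r + 3) = 0.
So the roots are 6 and -3. Since |6| > |-3| and the coefficient of 6^k is non-zero, the ratio tends to 6.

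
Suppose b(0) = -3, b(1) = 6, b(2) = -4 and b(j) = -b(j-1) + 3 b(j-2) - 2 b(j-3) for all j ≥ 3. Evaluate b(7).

b(3) = -(-4) + 3(6) - 2(-3) = 28
b(4) = -28 + 3(-4) - 2(6) = -52
b(5) = -(-52) + 3(28) - 2(-4) = 144
b(6) = -144 + 3(-52) - 2(28) = -356
b(7) = -(-356) + 3(144) - 2(-52) = 892

892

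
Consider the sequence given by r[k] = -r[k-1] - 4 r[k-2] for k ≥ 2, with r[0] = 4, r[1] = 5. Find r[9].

r[2] = -5 - 4·4 = -21
r[3] = -(-21) - 4·5 = 1
r[4] = -1 - 4·(-21) = 83
r[5] = -83 - 4·1 = -87
r[6] = -(-87) - 4·83 = -245
r[7] = -(-245) - 4·(-87) = 593
r[8] = -593 - 4·(-245) = 387
r[9] = -387 - 4·593 = -2759

-2759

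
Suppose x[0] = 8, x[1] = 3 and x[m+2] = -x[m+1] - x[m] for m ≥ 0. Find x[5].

-11

x[2] = -3 - 8 = -11
x[3] = -(-11) - 3 = 8
x[4] = -8 - (-11) = 3
x[5] = -3 - 8 = -11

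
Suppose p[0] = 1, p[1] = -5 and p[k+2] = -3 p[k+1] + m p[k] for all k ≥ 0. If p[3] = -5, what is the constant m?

-5

p[2] = 15 + m
p[3] = -45 - 8m
So -45 - 8m = -5, giving m = -5.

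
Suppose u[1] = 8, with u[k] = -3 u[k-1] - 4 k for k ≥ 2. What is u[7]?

u[2] = -3·8 - 8 = -32
u[3] = -3·(-32) - 12 = 84
u[4] = -3·84 - 16 = -268
u[5] = -3·(-268) - 20 = 784
u[6] = -3·784 - 24 = -2376
u[7] = -3·(-2376) - 28 = 7100

7100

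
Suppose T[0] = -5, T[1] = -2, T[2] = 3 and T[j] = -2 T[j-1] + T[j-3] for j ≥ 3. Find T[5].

-37

T[3] = -2·3 + (-5) = -11
T[4] = -2·(-11) + (-2) = 20
T[5] = -2·20 + 3 = -37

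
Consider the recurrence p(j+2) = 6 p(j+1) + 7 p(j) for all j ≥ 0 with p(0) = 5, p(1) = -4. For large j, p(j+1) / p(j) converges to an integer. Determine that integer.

7

The characteristic equation is r^2 - 6r - 7 = 0, which factors as (r - 7)(r + 1) = 0.
So the roots are 7 and -1. Since |7| > |-1| and the coefficient of 7^j is non-zero, the ratio tends to 7.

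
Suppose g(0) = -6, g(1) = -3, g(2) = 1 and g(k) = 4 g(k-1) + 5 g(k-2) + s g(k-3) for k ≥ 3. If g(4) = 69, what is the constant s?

-4

g(3) = -11 - 6s
g(4) = -39 - 27s
So -39 - 27s = 69, giving s = -4.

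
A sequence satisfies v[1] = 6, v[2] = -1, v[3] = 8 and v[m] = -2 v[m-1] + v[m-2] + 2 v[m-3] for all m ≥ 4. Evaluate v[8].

-85

v[4] = -2(8) + (-1) + 2(6) = -5
v[5] = -2(-5) + 8 + 2(-1) = 16
v[6] = -2(16) + (-5) + 2(8) = -21
v[7] = -2(-21) + 16 + 2(-5) = 48
v[8] = -2(48) + (-21) + 2(16) = -85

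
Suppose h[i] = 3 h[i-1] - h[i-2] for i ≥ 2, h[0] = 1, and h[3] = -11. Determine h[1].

Let h[1] = x.
h[2] = -1 + 3x
h[3] = -3 + 8x
So -3 + 8x = -11, giving x = -1.

-1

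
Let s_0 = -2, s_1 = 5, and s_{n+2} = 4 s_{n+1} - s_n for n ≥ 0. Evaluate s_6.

s_2 = 4(5) - (-2) = 22
s_3 = 4(22) - 5 = 83
s_4 = 4(83) - 22 = 310
s_5 = 4(310) - 83 = 1157
s_6 = 4(1157) - 310 = 4318

4318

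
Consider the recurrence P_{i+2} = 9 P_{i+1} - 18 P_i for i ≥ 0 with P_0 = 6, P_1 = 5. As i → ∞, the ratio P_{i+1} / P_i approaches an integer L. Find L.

6

The characteristic equation is r^2 - 9r + 18 = 0, which factors as (r - 6)(r - 3) = 0.
So the roots are 6 and 3. Since |6| > |3| and the coefficient of 6^i is non-zero, the ratio tends to 6.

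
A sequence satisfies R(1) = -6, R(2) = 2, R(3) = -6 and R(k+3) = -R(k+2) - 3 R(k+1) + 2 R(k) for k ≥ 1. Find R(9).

114

R(4) = -(-6) - 3*2 + 2*(-6) = -12
R(5) = -(-12) - 3*(-6) + 2*2 = 34
R(6) = -34 - 3*(-12) + 2*(-6) = -10
R(7) = -(-10) - 3*34 + 2*(-12) = -116
R(8) = -(-116) - 3*(-10) + 2*34 = 214
R(9) = -214 - 3*(-116) + 2*(-10) = 114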